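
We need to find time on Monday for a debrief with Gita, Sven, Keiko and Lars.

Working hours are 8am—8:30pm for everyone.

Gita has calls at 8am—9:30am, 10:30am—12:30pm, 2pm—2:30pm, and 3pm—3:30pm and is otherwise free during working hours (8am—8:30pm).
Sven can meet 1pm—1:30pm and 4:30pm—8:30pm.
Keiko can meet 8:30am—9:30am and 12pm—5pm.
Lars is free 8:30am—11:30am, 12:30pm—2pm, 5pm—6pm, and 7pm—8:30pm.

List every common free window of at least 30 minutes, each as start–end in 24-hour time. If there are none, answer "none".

13:00–13:30

Gita free within 08:00–20:30: 09:30–10:30, 12:30–14:00, 14:30–15:00, 15:30–20:30.
Gita ∩ Sven: 13:00–13:30, 16:30–20:30.
Gita ∩ Sven ∩ Keiko: 13:00–13:30, 16:30–17:00.
Gita ∩ Sven ∩ Keiko ∩ Lars: 13:00–13:30.
Windows ≥ 30 min: 13:00–13:30.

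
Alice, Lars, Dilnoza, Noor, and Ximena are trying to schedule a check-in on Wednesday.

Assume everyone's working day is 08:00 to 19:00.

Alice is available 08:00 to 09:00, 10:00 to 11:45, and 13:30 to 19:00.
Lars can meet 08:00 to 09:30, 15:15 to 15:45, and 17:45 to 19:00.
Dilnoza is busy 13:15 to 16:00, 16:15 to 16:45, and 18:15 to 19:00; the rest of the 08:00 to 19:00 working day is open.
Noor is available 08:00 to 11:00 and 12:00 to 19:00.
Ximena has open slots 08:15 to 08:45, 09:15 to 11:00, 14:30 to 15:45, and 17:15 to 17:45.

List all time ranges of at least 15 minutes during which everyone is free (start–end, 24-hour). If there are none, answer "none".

Dilnoza free within 08:00–19:00: 08:00–13:15, 16:00–16:15, 16:45–18:15.
Alice ∩ Lars: 08:00–09:00, 15:15–15:45, 17:45–19:00.
Alice ∩ Lars ∩ Dilnoza: 08:00–09:00, 17:45–18:15.
Alice ∩ Lars ∩ Dilnoza ∩ Noor: 08:00–09:00, 17:45–18:15.
Alice ∩ Lars ∩ Dilnoza ∩ Noor ∩ Ximena: 08:15–08:45.
Windows ≥ 15 min: 08:15–08:45.

08:15–08:45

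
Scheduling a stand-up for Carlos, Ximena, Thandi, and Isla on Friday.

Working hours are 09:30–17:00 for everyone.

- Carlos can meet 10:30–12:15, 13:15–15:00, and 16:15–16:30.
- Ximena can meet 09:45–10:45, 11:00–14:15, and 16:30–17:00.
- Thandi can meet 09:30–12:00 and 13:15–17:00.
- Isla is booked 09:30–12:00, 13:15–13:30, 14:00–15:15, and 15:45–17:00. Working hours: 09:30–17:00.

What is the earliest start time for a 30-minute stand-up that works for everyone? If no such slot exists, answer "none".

13:30

Isla free within 09:30–17:00: 12:00–13:15, 13:30–14:00, 15:15–15:45.
Carlos ∩ Ximena: 10:30–10:45, 11:00–12:15, 13:15–14:15.
Carlos ∩ Ximena ∩ Thandi: 10:30–10:45, 11:00–12:00, 13:15–14:15.
Carlos ∩ Ximena ∩ Thandi ∩ Isla: 13:30–14:00.
Windows ≥ 30 min: 13:30–14:00.
Earliest such window starts at 13:30.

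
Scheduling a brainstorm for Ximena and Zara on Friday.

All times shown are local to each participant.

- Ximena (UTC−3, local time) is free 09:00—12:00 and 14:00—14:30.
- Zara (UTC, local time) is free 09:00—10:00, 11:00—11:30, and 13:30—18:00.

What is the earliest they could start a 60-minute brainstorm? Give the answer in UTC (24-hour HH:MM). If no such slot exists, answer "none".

Ximena → UTC: 12:00–15:00, 17:00–17:30.
Zara → UTC: 09:00–10:00, 11:00–11:30, 13:30–18:00.
Ximena ∩ Zara: 13:30–15:00, 17:00–17:30.
Windows ≥ 60 min: 13:30–15:00.
Earliest such window starts at 13:30.

13:30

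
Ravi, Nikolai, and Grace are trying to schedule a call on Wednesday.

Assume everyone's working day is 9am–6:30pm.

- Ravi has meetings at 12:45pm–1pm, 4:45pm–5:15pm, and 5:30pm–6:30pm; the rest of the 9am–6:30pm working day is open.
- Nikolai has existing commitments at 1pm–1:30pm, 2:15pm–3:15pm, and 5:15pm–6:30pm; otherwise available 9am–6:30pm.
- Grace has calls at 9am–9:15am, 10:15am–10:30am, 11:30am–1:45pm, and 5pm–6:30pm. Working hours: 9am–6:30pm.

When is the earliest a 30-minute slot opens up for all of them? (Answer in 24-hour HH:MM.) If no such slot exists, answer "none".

09:15

Ravi free within 09:00–18:30: 09:00–12:45, 13:00–16:45, 17:15–17:30.
Nikolai free within 09:00–18:30: 09:00–13:00, 13:30–14:15, 15:15–17:15.
Grace free within 09:00–18:30: 09:15–10:15, 10:30–11:30, 13:45–17:00.
Ravi ∩ Nikolai: 09:00–12:45, 13:30–14:15, 15:15–16:45.
Ravi ∩ Nikolai ∩ Grace: 09:15–10:15, 10:30–11:30, 13:45–14:15, 15:15–16:45.
Windows ≥ 30 min: 09:15–10:15, 10:30–11:30, 13:45–14:15, 15:15–16:45.
Earliest such window starts at 09:15.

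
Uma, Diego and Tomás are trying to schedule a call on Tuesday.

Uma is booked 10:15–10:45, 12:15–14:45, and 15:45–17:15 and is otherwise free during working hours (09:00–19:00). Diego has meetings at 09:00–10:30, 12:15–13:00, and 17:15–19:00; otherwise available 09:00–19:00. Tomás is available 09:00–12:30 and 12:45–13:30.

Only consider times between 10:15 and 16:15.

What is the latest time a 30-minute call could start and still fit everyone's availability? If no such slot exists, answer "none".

11:45

Uma free within 09:00–19:00: 09:00–10:15, 10:45–12:15, 14:45–15:45, 17:15–19:00.
Diego free within 09:00–19:00: 10:30–12:15, 13:00–17:15.
Uma ∩ Diego: 10:45–12:15, 14:45–15:45.
Uma ∩ Diego ∩ Tomás: 10:45–12:15.
Restricted to 10:15–16:15: 10:45–12:15.
Windows ≥ 30 min: 10:45–12:15.
Latest start in the last window 10:45–12:15 is 12:15 − 30 min = 11:45.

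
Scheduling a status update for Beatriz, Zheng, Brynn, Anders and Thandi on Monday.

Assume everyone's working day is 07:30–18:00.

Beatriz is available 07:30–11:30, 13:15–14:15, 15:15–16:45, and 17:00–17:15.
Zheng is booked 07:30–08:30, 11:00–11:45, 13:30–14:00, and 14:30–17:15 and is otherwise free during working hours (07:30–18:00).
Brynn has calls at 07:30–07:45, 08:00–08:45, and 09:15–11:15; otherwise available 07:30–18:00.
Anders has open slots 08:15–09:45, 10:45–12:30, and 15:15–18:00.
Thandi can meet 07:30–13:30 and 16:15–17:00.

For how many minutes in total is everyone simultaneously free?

Zheng free within 07:30–18:00: 08:30–11:00, 11:45–13:30, 14:00–14:30, 17:15–18:00.
Brynn free within 07:30–18:00: 07:45–08:00, 08:45–09:15, 11:15–18:00.
Beatriz ∩ Zheng: 08:30–11:00, 13:15–13:30, 14:00–14:15.
Beatriz ∩ Zheng ∩ Brynn: 08:45–09:15, 13:15–13:30, 14:00–14:15.
Beatriz ∩ Zheng ∩ Brynn ∩ Anders: 08:45–09:15.
Beatriz ∩ Zheng ∩ Brynn ∩ Anders ∩ Thandi: 08:45–09:15.
Total common minutes: 30.

30 minutes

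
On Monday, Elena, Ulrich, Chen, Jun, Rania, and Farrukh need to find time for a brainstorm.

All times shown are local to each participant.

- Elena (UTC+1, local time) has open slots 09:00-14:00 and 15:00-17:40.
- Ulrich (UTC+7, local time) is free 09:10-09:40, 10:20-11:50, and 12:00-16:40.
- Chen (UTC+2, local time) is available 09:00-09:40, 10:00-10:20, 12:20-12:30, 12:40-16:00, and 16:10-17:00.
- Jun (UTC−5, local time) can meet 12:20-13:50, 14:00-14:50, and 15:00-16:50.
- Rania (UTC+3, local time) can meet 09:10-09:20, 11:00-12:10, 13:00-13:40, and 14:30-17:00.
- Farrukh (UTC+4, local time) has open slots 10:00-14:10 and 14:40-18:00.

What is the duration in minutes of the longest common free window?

0 minutes

Elena → UTC: 08:00–13:00, 14:00–16:40.
Ulrich → UTC: 02:10–02:40, 03:20–04:50, 05:00–09:40.
Chen → UTC: 07:00–07:40, 08:00–08:20, 10:20–10:30, 10:40–14:00, 14:10–15:00.
Jun → UTC: 17:20–18:50, 19:00–19:50, 20:00–21:50.
Rania → UTC: 06:10–06:20, 08:00–09:10, 10:00–10:40, 11:30–14:00.
Farrukh → UTC: 06:00–10:10, 10:40–14:00.
Elena ∩ Ulrich: 08:00–09:40.
Elena ∩ Ulrich ∩ Chen: 08:00–08:20.
Elena ∩ Ulrich ∩ Chen ∩ Jun: (none).
Elena ∩ Ulrich ∩ Chen ∩ Jun ∩ Rania: (none).
Elena ∩ Ulrich ∩ Chen ∩ Jun ∩ Rania ∩ Farrukh: (none).
No common window.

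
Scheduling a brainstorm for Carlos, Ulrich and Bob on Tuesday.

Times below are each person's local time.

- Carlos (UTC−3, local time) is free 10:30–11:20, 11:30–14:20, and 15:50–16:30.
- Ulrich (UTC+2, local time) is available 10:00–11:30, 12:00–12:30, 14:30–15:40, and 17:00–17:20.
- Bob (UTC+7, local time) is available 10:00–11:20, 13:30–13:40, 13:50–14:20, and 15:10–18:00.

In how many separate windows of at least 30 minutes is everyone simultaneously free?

0

Carlos → UTC: 13:30–14:20, 14:30–17:20, 18:50–19:30.
Ulrich → UTC: 08:00–09:30, 10:00–10:30, 12:30–13:40, 15:00–15:20.
Bob → UTC: 03:00–04:20, 06:30–06:40, 06:50–07:20, 08:10–11:00.
Carlos ∩ Ulrich: 13:30–13:40, 15:00–15:20.
Carlos ∩ Ulrich ∩ Bob: (none).
Windows ≥ 30 min: (none).
That's 0 windows.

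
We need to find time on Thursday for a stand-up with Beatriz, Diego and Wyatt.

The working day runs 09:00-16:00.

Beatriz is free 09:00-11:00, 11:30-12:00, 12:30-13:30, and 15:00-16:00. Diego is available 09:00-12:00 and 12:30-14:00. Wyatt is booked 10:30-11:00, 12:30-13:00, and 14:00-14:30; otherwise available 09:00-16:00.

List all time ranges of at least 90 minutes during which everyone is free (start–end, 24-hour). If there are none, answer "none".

Wyatt free within 09:00–16:00: 09:00–10:30, 11:00–12:30, 13:00–14:00, 14:30–16:00.
Beatriz ∩ Diego: 09:00–11:00, 11:30–12:00, 12:30–13:30.
Beatriz ∩ Diego ∩ Wyatt: 09:00–10:30, 11:30–12:00, 13:00–13:30.
Windows ≥ 90 min: 09:00–10:30.

09:00–10:30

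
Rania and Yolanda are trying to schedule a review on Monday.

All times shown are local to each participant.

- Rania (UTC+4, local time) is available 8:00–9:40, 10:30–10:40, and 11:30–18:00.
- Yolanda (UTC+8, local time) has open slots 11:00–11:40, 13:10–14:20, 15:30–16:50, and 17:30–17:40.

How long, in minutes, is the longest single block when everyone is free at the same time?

80 minutes

Rania → UTC: 04:00–05:40, 06:30–06:40, 07:30–14:00.
Yolanda → UTC: 03:00–03:40, 05:10–06:20, 07:30–08:50, 09:30–09:40.
Rania ∩ Yolanda: 05:10–05:40, 07:30–08:50, 09:30–09:40.
Common window lengths: 30, 80, 10 min; longest is 80.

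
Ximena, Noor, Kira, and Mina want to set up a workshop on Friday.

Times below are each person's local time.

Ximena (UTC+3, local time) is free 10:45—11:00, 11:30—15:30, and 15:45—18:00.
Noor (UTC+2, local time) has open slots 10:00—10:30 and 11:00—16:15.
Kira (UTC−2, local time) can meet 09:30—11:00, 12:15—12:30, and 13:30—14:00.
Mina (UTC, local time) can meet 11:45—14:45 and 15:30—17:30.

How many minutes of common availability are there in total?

60 minutes

Ximena → UTC: 07:45–08:00, 08:30–12:30, 12:45–15:00.
Noor → UTC: 08:00–08:30, 09:00–14:15.
Kira → UTC: 11:30–13:00, 14:15–14:30, 15:30–16:00.
Mina → UTC: 11:45–14:45, 15:30–17:30.
Ximena ∩ Noor: 09:00–12:30, 12:45–14:15.
Ximena ∩ Noor ∩ Kira: 11:30–12:30, 12:45–13:00.
Ximena ∩ Noor ∩ Kira ∩ Mina: 11:45–12:30, 12:45–13:00.
Total common minutes: 45 + 15 = 60.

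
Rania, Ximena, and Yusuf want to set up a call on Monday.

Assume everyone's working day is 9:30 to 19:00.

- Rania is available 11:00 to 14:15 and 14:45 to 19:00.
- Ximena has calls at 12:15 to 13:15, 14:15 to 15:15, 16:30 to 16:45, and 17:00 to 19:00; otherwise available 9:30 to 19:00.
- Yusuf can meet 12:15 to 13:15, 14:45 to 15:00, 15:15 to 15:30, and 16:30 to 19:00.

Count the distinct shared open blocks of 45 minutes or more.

Ximena free within 09:30–19:00: 09:30–12:15, 13:15–14:15, 15:15–16:30, 16:45–17:00.
Rania ∩ Ximena: 11:00–12:15, 13:15–14:15, 15:15–16:30, 16:45–17:00.
Rania ∩ Ximena ∩ Yusuf: 15:15–15:30, 16:45–17:00.
Windows ≥ 45 min: (none).
That's 0 windows.

0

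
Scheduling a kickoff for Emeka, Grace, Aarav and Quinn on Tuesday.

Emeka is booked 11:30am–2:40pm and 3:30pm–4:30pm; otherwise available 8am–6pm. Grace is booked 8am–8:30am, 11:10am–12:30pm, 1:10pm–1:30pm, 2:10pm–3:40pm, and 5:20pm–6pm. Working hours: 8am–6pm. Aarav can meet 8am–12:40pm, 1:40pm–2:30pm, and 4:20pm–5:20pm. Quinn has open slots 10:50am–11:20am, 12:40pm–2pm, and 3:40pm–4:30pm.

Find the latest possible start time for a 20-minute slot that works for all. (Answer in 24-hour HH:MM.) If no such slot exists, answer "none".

Emeka free within 08:00–18:00: 08:00–11:30, 14:40–15:30, 16:30–18:00.
Grace free within 08:00–18:00: 08:30–11:10, 12:30–13:10, 13:30–14:10, 15:40–17:20.
Emeka ∩ Grace: 08:30–11:10, 16:30–17:20.
Emeka ∩ Grace ∩ Aarav: 08:30–11:10, 16:30–17:20.
Emeka ∩ Grace ∩ Aarav ∩ Quinn: 10:50–11:10.
Windows ≥ 20 min: 10:50–11:10.
Latest start in the last window 10:50–11:10 is 11:10 − 20 min = 10:50.

10:50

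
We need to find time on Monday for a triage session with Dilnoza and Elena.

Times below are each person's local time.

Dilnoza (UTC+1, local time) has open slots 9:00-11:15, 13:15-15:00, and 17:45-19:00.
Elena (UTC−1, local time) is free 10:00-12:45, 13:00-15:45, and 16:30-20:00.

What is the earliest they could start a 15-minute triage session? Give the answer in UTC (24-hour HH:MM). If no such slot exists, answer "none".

Dilnoza → UTC: 08:00–10:15, 12:15–14:00, 16:45–18:00.
Elena → UTC: 11:00–13:45, 14:00–16:45, 17:30–21:00.
Dilnoza ∩ Elena: 12:15–13:45, 17:30–18:00.
Windows ≥ 15 min: 12:15–13:45, 17:30–18:00.
Earliest such window starts at 12:15.

12:15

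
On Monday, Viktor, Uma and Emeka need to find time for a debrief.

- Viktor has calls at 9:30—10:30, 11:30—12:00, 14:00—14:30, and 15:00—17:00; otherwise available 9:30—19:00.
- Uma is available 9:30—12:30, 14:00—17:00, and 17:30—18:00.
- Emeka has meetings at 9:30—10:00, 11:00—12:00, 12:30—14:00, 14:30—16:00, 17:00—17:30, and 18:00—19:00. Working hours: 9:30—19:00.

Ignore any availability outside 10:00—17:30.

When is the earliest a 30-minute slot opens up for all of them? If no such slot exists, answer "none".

10:30

Viktor free within 09:30–19:00: 10:30–11:30, 12:00–14:00, 14:30–15:00, 17:00–19:00.
Emeka free within 09:30–19:00: 10:00–11:00, 12:00–12:30, 14:00–14:30, 16:00–17:00, 17:30–18:00.
Viktor ∩ Uma: 10:30–11:30, 12:00–12:30, 14:30–15:00, 17:30–18:00.
Viktor ∩ Uma ∩ Emeka: 10:30–11:00, 12:00–12:30, 17:30–18:00.
Restricted to 10:00–17:30: 10:30–11:00, 12:00–12:30.
Windows ≥ 30 min: 10:30–11:00, 12:00–12:30.
Earliest such window starts at 10:30.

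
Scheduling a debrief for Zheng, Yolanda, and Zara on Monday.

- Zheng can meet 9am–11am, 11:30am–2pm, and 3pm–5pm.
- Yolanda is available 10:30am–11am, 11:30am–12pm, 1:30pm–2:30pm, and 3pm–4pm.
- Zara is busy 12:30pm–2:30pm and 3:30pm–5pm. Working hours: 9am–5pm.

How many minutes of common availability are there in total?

90 minutes

Zara free within 09:00–17:00: 09:00–12:30, 14:30–15:30.
Zheng ∩ Yolanda: 10:30–11:00, 11:30–12:00, 13:30–14:00, 15:00–16:00.
Zheng ∩ Yolanda ∩ Zara: 10:30–11:00, 11:30–12:00, 15:00–15:30.
Total common minutes: 30 + 30 + 30 = 90.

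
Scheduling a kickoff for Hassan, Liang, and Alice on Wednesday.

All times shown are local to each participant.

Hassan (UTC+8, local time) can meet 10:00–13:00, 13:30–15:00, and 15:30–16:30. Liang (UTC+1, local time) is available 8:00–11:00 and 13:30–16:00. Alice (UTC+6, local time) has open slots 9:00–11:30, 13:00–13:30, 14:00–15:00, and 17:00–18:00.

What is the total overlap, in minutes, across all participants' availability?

Hassan → UTC: 02:00–05:00, 05:30–07:00, 07:30–08:30.
Liang → UTC: 07:00–10:00, 12:30–15:00.
Alice → UTC: 03:00–05:30, 07:00–07:30, 08:00–09:00, 11:00–12:00.
Hassan ∩ Liang: 07:30–08:30.
Hassan ∩ Liang ∩ Alice: 08:00–08:30.
Total common minutes: 30.

30 minutes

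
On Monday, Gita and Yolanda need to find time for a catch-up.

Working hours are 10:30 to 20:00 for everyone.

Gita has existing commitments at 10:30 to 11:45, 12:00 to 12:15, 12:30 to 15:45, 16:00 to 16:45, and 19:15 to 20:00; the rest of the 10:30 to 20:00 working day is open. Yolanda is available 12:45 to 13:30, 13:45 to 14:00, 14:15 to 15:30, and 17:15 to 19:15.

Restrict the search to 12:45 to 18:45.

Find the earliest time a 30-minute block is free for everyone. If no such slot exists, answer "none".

17:15

Gita free within 10:30–20:00: 11:45–12:00, 12:15–12:30, 15:45–16:00, 16:45–19:15.
Gita ∩ Yolanda: 17:15–19:15.
Restricted to 12:45–18:45: 17:15–18:45.
Windows ≥ 30 min: 17:15–18:45.
Earliest such window starts at 17:15.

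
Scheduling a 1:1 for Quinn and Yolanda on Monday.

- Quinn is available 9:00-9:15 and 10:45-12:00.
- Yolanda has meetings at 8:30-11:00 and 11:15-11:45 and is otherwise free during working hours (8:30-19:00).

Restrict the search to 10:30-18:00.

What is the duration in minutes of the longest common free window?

15 minutes

Yolanda free within 08:30–19:00: 11:00–11:15, 11:45–19:00.
Quinn ∩ Yolanda: 11:00–11:15, 11:45–12:00.
Restricted to 10:30–18:00: 11:00–11:15, 11:45–12:00.
Common window lengths: 15, 15 min; longest is 15.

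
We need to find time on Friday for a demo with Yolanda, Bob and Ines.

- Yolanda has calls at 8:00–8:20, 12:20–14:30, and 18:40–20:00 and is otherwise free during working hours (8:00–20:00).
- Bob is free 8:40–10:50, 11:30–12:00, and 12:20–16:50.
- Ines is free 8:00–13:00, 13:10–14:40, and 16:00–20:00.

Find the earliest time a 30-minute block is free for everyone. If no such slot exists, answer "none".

08:40

Yolanda free within 08:00–20:00: 08:20–12:20, 14:30–18:40.
Yolanda ∩ Bob: 08:40–10:50, 11:30–12:00, 14:30–16:50.
Yolanda ∩ Bob ∩ Ines: 08:40–10:50, 11:30–12:00, 14:30–14:40, 16:00–16:50.
Windows ≥ 30 min: 08:40–10:50, 11:30–12:00, 16:00–16:50.
Earliest such window starts at 08:40.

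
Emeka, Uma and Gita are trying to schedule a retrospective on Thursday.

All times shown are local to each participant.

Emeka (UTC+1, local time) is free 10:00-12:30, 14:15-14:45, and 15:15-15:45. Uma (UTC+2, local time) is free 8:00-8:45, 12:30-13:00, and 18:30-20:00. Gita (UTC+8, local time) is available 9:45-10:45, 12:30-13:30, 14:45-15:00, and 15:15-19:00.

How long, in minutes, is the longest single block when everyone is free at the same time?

Emeka → UTC: 09:00–11:30, 13:15–13:45, 14:15–14:45.
Uma → UTC: 06:00–06:45, 10:30–11:00, 16:30–18:00.
Gita → UTC: 01:45–02:45, 04:30–05:30, 06:45–07:00, 07:15–11:00.
Emeka ∩ Uma: 10:30–11:00.
Emeka ∩ Uma ∩ Gita: 10:30–11:00.
Single common window of 30 minutes.

30 minutes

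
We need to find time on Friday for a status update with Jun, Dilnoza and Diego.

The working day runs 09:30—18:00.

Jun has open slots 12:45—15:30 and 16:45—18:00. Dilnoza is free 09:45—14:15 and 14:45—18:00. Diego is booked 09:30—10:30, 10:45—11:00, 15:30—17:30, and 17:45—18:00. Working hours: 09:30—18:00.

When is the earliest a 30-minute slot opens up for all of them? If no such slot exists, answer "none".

12:45

Diego free within 09:30–18:00: 10:30–10:45, 11:00–15:30, 17:30–17:45.
Jun ∩ Dilnoza: 12:45–14:15, 14:45–15:30, 16:45–18:00.
Jun ∩ Dilnoza ∩ Diego: 12:45–14:15, 14:45–15:30, 17:30–17:45.
Windows ≥ 30 min: 12:45–14:15, 14:45–15:30.
Earliest such window starts at 12:45.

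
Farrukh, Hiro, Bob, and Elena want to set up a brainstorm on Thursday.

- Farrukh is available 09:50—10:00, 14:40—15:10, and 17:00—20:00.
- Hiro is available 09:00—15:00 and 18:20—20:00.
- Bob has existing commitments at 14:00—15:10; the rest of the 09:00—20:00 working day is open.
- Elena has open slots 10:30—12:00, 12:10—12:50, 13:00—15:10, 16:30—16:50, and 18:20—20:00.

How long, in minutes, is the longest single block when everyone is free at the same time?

Bob free within 09:00–20:00: 09:00–14:00, 15:10–20:00.
Farrukh ∩ Hiro: 09:50–10:00, 14:40–15:00, 18:20–20:00.
Farrukh ∩ Hiro ∩ Bob: 09:50–10:00, 18:20–20:00.
Farrukh ∩ Hiro ∩ Bob ∩ Elena: 18:20–20:00.
Single common window of 100 minutes.

100 minutes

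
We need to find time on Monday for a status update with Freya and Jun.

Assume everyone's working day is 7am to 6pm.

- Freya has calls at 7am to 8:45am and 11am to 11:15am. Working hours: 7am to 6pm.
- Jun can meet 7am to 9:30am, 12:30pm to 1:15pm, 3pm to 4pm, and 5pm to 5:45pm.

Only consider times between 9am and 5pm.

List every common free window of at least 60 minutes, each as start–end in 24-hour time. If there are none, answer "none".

Freya free within 07:00–18:00: 08:45–11:00, 11:15–18:00.
Freya ∩ Jun: 08:45–09:30, 12:30–13:15, 15:00–16:00, 17:00–17:45.
Restricted to 09:00–17:00: 09:00–09:30, 12:30–13:15, 15:00–16:00.
Windows ≥ 60 min: 15:00–16:00.

15:00–16:00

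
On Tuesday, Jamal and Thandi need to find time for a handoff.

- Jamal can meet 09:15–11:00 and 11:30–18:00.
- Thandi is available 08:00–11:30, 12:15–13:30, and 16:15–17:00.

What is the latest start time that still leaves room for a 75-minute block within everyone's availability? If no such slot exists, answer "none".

Jamal ∩ Thandi: 09:15–11:00, 12:15–13:30, 16:15–17:00.
Windows ≥ 75 min: 09:15–11:00, 12:15–13:30.
Latest start in the last window 12:15–13:30 is 13:30 − 75 min = 12:15.

12:15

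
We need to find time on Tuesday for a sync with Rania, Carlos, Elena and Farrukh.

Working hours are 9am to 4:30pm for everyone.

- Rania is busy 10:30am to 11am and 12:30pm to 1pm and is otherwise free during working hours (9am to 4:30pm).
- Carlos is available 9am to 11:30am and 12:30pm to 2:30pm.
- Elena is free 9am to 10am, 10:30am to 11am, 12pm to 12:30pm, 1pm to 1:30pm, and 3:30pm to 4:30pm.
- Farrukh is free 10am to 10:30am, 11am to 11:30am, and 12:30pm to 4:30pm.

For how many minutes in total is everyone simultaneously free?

30 minutes

Rania free within 09:00–16:30: 09:00–10:30, 11:00–12:30, 13:00–16:30.
Rania ∩ Carlos: 09:00–10:30, 11:00–11:30, 13:00–14:30.
Rania ∩ Carlos ∩ Elena: 09:00–10:00, 13:00–13:30.
Rania ∩ Carlos ∩ Elena ∩ Farrukh: 13:00–13:30.
Total common minutes: 30.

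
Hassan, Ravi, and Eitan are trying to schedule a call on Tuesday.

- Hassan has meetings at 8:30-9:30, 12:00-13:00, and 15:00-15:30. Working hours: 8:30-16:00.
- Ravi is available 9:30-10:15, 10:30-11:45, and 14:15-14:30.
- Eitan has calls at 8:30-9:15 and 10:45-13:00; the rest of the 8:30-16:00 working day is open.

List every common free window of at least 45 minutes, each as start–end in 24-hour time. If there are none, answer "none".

09:30–10:15

Hassan free within 08:30–16:00: 09:30–12:00, 13:00–15:00, 15:30–16:00.
Eitan free within 08:30–16:00: 09:15–10:45, 13:00–16:00.
Hassan ∩ Ravi: 09:30–10:15, 10:30–11:45, 14:15–14:30.
Hassan ∩ Ravi ∩ Eitan: 09:30–10:15, 10:30–10:45, 14:15–14:30.
Windows ≥ 45 min: 09:30–10:15.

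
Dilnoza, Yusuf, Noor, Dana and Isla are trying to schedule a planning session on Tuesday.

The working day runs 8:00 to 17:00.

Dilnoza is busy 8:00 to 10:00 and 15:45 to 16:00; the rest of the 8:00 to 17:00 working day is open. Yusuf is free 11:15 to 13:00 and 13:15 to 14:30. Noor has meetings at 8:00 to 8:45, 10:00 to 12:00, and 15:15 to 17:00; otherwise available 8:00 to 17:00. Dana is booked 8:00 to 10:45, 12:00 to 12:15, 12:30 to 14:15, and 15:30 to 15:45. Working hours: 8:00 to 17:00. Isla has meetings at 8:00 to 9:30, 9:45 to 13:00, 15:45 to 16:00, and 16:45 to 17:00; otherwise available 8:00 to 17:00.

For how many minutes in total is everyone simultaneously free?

15 minutes

Dilnoza free within 08:00–17:00: 10:00–15:45, 16:00–17:00.
Noor free within 08:00–17:00: 08:45–10:00, 12:00–15:15.
Dana free within 08:00–17:00: 10:45–12:00, 12:15–12:30, 14:15–15:30, 15:45–17:00.
Isla free within 08:00–17:00: 09:30–09:45, 13:00–15:45, 16:00–16:45.
Dilnoza ∩ Yusuf: 11:15–13:00, 13:15–14:30.
Dilnoza ∩ Yusuf ∩ Noor: 12:00–13:00, 13:15–14:30.
Dilnoza ∩ Yusuf ∩ Noor ∩ Dana: 12:15–12:30, 14:15–14:30.
Dilnoza ∩ Yusuf ∩ Noor ∩ Dana ∩ Isla: 14:15–14:30.
Total common minutes: 15.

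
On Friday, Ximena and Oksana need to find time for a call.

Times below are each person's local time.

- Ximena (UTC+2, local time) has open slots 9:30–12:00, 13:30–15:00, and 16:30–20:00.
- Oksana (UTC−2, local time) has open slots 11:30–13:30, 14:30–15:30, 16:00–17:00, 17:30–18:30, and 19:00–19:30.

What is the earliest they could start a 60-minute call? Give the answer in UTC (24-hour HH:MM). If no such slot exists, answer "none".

14:30

Ximena → UTC: 07:30–10:00, 11:30–13:00, 14:30–18:00.
Oksana → UTC: 13:30–15:30, 16:30–17:30, 18:00–19:00, 19:30–20:30, 21:00–21:30.
Ximena ∩ Oksana: 14:30–15:30, 16:30–17:30.
Windows ≥ 60 min: 14:30–15:30, 16:30–17:30.
Earliest such window starts at 14:30.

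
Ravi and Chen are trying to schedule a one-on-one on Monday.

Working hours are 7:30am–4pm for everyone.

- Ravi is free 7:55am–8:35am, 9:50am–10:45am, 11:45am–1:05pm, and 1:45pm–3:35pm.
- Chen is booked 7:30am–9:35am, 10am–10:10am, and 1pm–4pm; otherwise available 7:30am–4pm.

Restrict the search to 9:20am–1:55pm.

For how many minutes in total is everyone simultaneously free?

Chen free within 07:30–16:00: 09:35–10:00, 10:10–13:00.
Ravi ∩ Chen: 09:50–10:00, 10:10–10:45, 11:45–13:00.
Restricted to 09:20–13:55: 09:50–10:00, 10:10–10:45, 11:45–13:00.
Total common minutes: 10 + 35 + 75 = 120.

120 minutes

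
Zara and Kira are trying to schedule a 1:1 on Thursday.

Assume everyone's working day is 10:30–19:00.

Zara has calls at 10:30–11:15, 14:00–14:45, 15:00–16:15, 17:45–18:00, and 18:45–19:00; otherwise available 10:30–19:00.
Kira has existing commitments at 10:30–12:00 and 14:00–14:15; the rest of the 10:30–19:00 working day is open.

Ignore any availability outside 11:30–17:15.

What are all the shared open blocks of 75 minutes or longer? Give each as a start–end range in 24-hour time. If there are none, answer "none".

12:00–14:00

Zara free within 10:30–19:00: 11:15–14:00, 14:45–15:00, 16:15–17:45, 18:00–18:45.
Kira free within 10:30–19:00: 12:00–14:00, 14:15–19:00.
Zara ∩ Kira: 12:00–14:00, 14:45–15:00, 16:15–17:45, 18:00–18:45.
Restricted to 11:30–17:15: 12:00–14:00, 14:45–15:00, 16:15–17:15.
Windows ≥ 75 min: 12:00–14:00.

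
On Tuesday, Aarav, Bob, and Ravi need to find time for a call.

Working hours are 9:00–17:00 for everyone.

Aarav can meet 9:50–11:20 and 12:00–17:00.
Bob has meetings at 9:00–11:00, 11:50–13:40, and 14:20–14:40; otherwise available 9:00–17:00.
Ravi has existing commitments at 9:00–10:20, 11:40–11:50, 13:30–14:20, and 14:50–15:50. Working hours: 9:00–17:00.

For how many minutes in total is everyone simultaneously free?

Bob free within 09:00–17:00: 11:00–11:50, 13:40–14:20, 14:40–17:00.
Ravi free within 09:00–17:00: 10:20–11:40, 11:50–13:30, 14:20–14:50, 15:50–17:00.
Aarav ∩ Bob: 11:00–11:20, 13:40–14:20, 14:40–17:00.
Aarav ∩ Bob ∩ Ravi: 11:00–11:20, 14:40–14:50, 15:50–17:00.
Total common minutes: 20 + 10 + 70 = 100.

100 minutes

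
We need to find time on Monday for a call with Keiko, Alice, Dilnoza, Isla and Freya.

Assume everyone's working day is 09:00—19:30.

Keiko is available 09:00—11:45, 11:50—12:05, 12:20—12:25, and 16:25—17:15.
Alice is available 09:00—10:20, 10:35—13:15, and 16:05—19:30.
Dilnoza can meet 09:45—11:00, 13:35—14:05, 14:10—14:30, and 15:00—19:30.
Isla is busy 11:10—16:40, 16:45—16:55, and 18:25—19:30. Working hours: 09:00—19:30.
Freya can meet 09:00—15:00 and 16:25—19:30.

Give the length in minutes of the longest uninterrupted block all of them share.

35 minutes

Isla free within 09:00–19:30: 09:00–11:10, 16:40–16:45, 16:55–18:25.
Keiko ∩ Alice: 09:00–10:20, 10:35–11:45, 11:50–12:05, 12:20–12:25, 16:25–17:15.
Keiko ∩ Alice ∩ Dilnoza: 09:45–10:20, 10:35–11:00, 16:25–17:15.
Keiko ∩ Alice ∩ Dilnoza ∩ Isla: 09:45–10:20, 10:35–11:00, 16:40–16:45, 16:55–17:15.
Keiko ∩ Alice ∩ Dilnoza ∩ Isla ∩ Freya: 09:45–10:20, 10:35–11:00, 16:40–16:45, 16:55–17:15.
Common window lengths: 35, 25, 5, 20 min; longest is 35.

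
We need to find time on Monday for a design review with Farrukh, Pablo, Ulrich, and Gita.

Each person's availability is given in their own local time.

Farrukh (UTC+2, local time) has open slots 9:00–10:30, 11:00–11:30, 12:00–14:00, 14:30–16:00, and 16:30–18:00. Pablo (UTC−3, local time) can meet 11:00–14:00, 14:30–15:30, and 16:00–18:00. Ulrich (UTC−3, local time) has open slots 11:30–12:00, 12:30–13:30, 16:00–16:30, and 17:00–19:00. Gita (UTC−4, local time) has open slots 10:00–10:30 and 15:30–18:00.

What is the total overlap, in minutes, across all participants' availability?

Farrukh → UTC: 07:00–08:30, 09:00–09:30, 10:00–12:00, 12:30–14:00, 14:30–16:00.
Pablo → UTC: 14:00–17:00, 17:30–18:30, 19:00–21:00.
Ulrich → UTC: 14:30–15:00, 15:30–16:30, 19:00–19:30, 20:00–22:00.
Gita → UTC: 14:00–14:30, 19:30–22:00.
Farrukh ∩ Pablo: 14:30–16:00.
Farrukh ∩ Pablo ∩ Ulrich: 14:30–15:00, 15:30–16:00.
Farrukh ∩ Pablo ∩ Ulrich ∩ Gita: (none).
Total common minutes: 0.

0 minutes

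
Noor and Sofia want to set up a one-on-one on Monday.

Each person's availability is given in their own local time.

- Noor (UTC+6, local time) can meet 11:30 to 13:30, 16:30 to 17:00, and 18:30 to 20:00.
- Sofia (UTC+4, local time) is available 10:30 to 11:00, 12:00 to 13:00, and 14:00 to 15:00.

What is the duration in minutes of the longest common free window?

Noor → UTC: 05:30–07:30, 10:30–11:00, 12:30–14:00.
Sofia → UTC: 06:30–07:00, 08:00–09:00, 10:00–11:00.
Noor ∩ Sofia: 06:30–07:00, 10:30–11:00.
Common window lengths: 30, 30 min; longest is 30.

30 minutes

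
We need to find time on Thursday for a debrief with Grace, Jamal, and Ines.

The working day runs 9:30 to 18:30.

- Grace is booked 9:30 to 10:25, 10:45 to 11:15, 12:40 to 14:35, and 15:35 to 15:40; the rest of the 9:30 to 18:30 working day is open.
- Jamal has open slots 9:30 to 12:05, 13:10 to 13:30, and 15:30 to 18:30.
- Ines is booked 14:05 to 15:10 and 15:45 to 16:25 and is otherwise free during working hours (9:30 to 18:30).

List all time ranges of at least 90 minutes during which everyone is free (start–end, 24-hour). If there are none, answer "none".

16:25–18:30

Grace free within 09:30–18:30: 10:25–10:45, 11:15–12:40, 14:35–15:35, 15:40–18:30.
Ines free within 09:30–18:30: 09:30–14:05, 15:10–15:45, 16:25–18:30.
Grace ∩ Jamal: 10:25–10:45, 11:15–12:05, 15:30–15:35, 15:40–18:30.
Grace ∩ Jamal ∩ Ines: 10:25–10:45, 11:15–12:05, 15:30–15:35, 15:40–15:45, 16:25–18:30.
Windows ≥ 90 min: 16:25–18:30.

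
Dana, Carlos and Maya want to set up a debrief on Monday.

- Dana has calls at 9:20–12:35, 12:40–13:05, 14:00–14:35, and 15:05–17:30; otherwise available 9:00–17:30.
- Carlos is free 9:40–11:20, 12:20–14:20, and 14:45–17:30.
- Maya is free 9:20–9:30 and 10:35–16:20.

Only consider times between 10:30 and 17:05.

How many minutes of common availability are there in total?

Dana free within 09:00–17:30: 09:00–09:20, 12:35–12:40, 13:05–14:00, 14:35–15:05.
Dana ∩ Carlos: 12:35–12:40, 13:05–14:00, 14:45–15:05.
Dana ∩ Carlos ∩ Maya: 12:35–12:40, 13:05–14:00, 14:45–15:05.
Restricted to 10:30–17:05: 12:35–12:40, 13:05–14:00, 14:45–15:05.
Total common minutes: 5 + 55 + 20 = 80.

80 minutes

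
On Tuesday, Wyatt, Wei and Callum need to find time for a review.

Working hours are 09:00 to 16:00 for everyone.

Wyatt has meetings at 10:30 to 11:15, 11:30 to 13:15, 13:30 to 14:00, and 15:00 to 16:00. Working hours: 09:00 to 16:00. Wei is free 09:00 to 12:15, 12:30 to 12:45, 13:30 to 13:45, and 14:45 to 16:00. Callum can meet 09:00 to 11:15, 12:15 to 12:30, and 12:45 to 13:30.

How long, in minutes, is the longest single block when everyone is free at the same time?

90 minutes

Wyatt free within 09:00–16:00: 09:00–10:30, 11:15–11:30, 13:15–13:30, 14:00–15:00.
Wyatt ∩ Wei: 09:00–10:30, 11:15–11:30, 14:45–15:00.
Wyatt ∩ Wei ∩ Callum: 09:00–10:30.
Single common window of 90 minutes.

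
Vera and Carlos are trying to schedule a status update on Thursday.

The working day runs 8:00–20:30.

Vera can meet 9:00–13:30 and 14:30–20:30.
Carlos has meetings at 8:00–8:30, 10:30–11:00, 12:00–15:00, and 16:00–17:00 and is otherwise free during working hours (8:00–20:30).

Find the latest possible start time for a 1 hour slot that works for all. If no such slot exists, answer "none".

Carlos free within 08:00–20:30: 08:30–10:30, 11:00–12:00, 15:00–16:00, 17:00–20:30.
Vera ∩ Carlos: 09:00–10:30, 11:00–12:00, 15:00–16:00, 17:00–20:30.
Windows ≥ 60 min: 09:00–10:30, 11:00–12:00, 15:00–16:00, 17:00–20:30.
Latest start in the last window 17:00–20:30 is 20:30 − 60 min = 19:30.

19:30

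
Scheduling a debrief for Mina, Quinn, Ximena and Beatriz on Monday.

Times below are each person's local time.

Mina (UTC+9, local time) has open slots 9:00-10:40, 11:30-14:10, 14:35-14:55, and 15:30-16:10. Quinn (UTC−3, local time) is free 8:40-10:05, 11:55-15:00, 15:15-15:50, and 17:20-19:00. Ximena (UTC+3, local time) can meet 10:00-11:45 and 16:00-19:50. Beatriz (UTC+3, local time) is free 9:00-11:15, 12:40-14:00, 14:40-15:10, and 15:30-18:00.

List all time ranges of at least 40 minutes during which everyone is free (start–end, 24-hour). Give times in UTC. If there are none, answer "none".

none

Mina → UTC: 00:00–01:40, 02:30–05:10, 05:35–05:55, 06:30–07:10.
Quinn → UTC: 11:40–13:05, 14:55–18:00, 18:15–18:50, 20:20–22:00.
Ximena → UTC: 07:00–08:45, 13:00–16:50.
Beatriz → UTC: 06:00–08:15, 09:40–11:00, 11:40–12:10, 12:30–15:00.
Mina ∩ Quinn: (none).
Mina ∩ Quinn ∩ Ximena: (none).
Mina ∩ Quinn ∩ Ximena ∩ Beatriz: (none).
Windows ≥ 40 min: (none).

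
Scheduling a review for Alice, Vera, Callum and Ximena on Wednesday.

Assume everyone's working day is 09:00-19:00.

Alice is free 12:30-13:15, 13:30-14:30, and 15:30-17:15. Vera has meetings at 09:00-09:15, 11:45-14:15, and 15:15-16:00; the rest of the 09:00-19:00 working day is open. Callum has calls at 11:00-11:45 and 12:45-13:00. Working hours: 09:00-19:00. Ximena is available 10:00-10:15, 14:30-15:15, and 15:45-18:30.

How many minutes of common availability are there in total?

Vera free within 09:00–19:00: 09:15–11:45, 14:15–15:15, 16:00–19:00.
Callum free within 09:00–19:00: 09:00–11:00, 11:45–12:45, 13:00–19:00.
Alice ∩ Vera: 14:15–14:30, 16:00–17:15.
Alice ∩ Vera ∩ Callum: 14:15–14:30, 16:00–17:15.
Alice ∩ Vera ∩ Callum ∩ Ximena: 16:00–17:15.
Total common minutes: 75.

75 minutes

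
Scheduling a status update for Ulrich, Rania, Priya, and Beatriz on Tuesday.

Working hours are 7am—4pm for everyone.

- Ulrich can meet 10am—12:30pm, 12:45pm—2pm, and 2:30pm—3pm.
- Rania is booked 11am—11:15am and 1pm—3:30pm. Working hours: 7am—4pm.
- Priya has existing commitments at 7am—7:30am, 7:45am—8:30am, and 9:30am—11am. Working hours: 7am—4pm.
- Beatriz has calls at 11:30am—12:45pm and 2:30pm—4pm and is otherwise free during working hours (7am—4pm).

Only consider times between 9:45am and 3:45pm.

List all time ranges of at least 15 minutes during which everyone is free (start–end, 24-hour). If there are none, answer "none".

11:15–11:30, 12:45–13:00

Rania free within 07:00–16:00: 07:00–11:00, 11:15–13:00, 15:30–16:00.
Priya free within 07:00–16:00: 07:30–07:45, 08:30–09:30, 11:00–16:00.
Beatriz free within 07:00–16:00: 07:00–11:30, 12:45–14:30.
Ulrich ∩ Rania: 10:00–11:00, 11:15–12:30, 12:45–13:00.
Ulrich ∩ Rania ∩ Priya: 11:15–12:30, 12:45–13:00.
Ulrich ∩ Rania ∩ Priya ∩ Beatriz: 11:15–11:30, 12:45–13:00.
Restricted to 09:45–15:45: 11:15–11:30, 12:45–13:00.
Windows ≥ 15 min: 11:15–11:30, 12:45–13:00.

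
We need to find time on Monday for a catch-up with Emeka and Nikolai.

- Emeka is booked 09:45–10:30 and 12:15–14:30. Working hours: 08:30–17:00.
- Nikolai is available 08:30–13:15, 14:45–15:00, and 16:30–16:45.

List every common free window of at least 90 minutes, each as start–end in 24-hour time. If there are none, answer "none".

Emeka free within 08:30–17:00: 08:30–09:45, 10:30–12:15, 14:30–17:00.
Emeka ∩ Nikolai: 08:30–09:45, 10:30–12:15, 14:45–15:00, 16:30–16:45.
Windows ≥ 90 min: 10:30–12:15.

10:30–12:15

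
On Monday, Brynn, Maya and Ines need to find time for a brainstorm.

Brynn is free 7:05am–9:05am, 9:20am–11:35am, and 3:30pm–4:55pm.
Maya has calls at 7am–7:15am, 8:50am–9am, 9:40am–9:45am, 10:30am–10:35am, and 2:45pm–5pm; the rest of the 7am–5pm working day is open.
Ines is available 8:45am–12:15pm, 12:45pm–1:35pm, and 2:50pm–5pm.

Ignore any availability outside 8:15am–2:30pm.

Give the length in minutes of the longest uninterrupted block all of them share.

Maya free within 07:00–17:00: 07:15–08:50, 09:00–09:40, 09:45–10:30, 10:35–14:45.
Brynn ∩ Maya: 07:15–08:50, 09:00–09:05, 09:20–09:40, 09:45–10:30, 10:35–11:35.
Brynn ∩ Maya ∩ Ines: 08:45–08:50, 09:00–09:05, 09:20–09:40, 09:45–10:30, 10:35–11:35.
Restricted to 08:15–14:30: 08:45–08:50, 09:00–09:05, 09:20–09:40, 09:45–10:30, 10:35–11:35.
Common window lengths: 5, 5, 20, 45, 60 min; longest is 60.

60 minutes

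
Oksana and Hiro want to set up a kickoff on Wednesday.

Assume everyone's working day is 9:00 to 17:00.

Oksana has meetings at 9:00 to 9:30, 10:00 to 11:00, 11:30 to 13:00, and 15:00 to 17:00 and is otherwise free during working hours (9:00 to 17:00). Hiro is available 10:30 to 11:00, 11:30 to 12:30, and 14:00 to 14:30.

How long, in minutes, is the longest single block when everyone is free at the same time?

30 minutes

Oksana free within 09:00–17:00: 09:30–10:00, 11:00–11:30, 13:00–15:00.
Oksana ∩ Hiro: 14:00–14:30.
Single common window of 30 minutes.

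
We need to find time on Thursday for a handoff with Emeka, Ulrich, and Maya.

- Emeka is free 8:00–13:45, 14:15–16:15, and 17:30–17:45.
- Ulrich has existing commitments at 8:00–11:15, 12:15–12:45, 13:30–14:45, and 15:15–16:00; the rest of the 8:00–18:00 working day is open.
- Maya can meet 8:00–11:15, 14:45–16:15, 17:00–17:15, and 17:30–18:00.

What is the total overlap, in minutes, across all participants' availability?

60 minutes

Ulrich free within 08:00–18:00: 11:15–12:15, 12:45–13:30, 14:45–15:15, 16:00–18:00.
Emeka ∩ Ulrich: 11:15–12:15, 12:45–13:30, 14:45–15:15, 16:00–16:15, 17:30–17:45.
Emeka ∩ Ulrich ∩ Maya: 14:45–15:15, 16:00–16:15, 17:30–17:45.
Total common minutes: 30 + 15 + 15 = 60.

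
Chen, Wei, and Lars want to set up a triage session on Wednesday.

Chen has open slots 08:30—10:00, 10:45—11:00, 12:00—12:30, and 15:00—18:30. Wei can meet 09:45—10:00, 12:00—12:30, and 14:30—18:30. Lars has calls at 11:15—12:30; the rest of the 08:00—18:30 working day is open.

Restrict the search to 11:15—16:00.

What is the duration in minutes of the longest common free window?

60 minutes

Lars free within 08:00–18:30: 08:00–11:15, 12:30–18:30.
Chen ∩ Wei: 09:45–10:00, 12:00–12:30, 15:00–18:30.
Chen ∩ Wei ∩ Lars: 09:45–10:00, 15:00–18:30.
Restricted to 11:15–16:00: 15:00–16:00.
Single common window of 60 minutes.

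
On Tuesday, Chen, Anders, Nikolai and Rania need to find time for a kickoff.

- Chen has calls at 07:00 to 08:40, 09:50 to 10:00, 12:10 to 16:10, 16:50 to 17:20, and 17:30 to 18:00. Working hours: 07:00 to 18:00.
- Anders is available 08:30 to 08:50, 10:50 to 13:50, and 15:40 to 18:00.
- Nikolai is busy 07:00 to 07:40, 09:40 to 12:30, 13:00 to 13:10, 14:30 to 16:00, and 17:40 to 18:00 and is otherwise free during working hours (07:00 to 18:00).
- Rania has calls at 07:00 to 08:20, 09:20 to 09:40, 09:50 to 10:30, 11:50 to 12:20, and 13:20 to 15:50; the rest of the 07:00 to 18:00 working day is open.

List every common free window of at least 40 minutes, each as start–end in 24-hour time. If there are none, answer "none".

16:10–16:50

Chen free within 07:00–18:00: 08:40–09:50, 10:00–12:10, 16:10–16:50, 17:20–17:30.
Nikolai free within 07:00–18:00: 07:40–09:40, 12:30–13:00, 13:10–14:30, 16:00–17:40.
Rania free within 07:00–18:00: 08:20–09:20, 09:40–09:50, 10:30–11:50, 12:20–13:20, 15:50–18:00.
Chen ∩ Anders: 08:40–08:50, 10:50–12:10, 16:10–16:50, 17:20–17:30.
Chen ∩ Anders ∩ Nikolai: 08:40–08:50, 16:10–16:50, 17:20–17:30.
Chen ∩ Anders ∩ Nikolai ∩ Rania: 08:40–08:50, 16:10–16:50, 17:20–17:30.
Windows ≥ 40 min: 16:10–16:50.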